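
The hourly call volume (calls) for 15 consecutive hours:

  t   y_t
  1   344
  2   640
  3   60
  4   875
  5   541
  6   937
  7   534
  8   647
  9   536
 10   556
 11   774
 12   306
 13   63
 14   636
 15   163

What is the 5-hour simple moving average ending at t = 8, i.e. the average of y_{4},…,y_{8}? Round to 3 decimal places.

Sum of periods 4–8: 875 + 541 + 937 + 534 + 647 = 3534
Divide by 5: 3534 / 5 = 706.800

706.800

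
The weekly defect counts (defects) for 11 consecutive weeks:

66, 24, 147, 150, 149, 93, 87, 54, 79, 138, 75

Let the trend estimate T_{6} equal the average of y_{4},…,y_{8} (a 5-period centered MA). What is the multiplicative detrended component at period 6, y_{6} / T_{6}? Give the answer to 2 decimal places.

0.87

Trend T_6 = (150 + 149 + 93 + 87 + 54) / 5 = 533/5 = 106.6000
Ratio to trend: 93 / 106.6000 = 0.87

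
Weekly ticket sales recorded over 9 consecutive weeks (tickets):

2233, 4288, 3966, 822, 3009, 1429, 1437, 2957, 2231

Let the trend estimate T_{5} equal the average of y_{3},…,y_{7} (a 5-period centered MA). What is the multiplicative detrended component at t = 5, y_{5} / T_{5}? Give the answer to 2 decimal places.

1.41

Trend T_5 = (3966 + 822 + 3009 + 1429 + 1437) / 5 = 10663/5 = 2132.6000
Ratio to trend: 3009 / 2132.6000 = 1.41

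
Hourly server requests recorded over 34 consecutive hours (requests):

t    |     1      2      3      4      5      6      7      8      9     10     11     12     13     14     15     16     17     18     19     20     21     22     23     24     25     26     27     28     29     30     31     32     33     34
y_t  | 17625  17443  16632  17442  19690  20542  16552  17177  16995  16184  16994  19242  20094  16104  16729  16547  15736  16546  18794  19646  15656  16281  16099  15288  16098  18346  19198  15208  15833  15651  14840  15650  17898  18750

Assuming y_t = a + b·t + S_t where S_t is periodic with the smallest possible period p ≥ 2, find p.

First differences y_{t+1} − y_t: -182, -811, 810, 2248, 852, -3990, 625, -182, -811, 810, 2248, 852, -3990, 625, -182, -811, …
The difference pattern repeats every 7 terms and not for any smaller step, so p = 7.

7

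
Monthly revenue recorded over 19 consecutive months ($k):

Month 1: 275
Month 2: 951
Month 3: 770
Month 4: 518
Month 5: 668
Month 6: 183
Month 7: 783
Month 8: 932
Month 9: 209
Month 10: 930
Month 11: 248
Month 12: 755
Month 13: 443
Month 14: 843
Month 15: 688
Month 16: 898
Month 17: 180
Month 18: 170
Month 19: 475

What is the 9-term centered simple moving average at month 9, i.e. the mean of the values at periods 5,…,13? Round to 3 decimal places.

572.333

Sum of periods 5–13: 668 + 183 + 783 + 932 + 209 + 930 + 248 + 755 + 443 = 5151
Divide by 9: 5151 / 9 = 572.333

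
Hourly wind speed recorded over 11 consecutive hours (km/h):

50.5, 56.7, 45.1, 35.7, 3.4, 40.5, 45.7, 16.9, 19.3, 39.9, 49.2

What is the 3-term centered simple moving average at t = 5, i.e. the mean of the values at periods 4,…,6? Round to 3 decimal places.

26.533

Sum of periods 4–6: 35.7 + 3.4 + 40.5 = 79.6
Divide by 3: 79.6 / 3 = 26.533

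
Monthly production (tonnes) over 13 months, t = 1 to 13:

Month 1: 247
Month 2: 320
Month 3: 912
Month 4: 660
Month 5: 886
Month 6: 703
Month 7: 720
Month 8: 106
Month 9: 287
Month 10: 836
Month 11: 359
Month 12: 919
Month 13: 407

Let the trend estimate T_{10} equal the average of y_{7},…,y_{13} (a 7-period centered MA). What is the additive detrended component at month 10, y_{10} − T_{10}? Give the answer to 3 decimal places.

Trend T_10 = (720 + 106 + 287 + 836 + 359 + 919 + 407) / 7 = 3634/7 = 519.14286
Detrended value: 836 − 519.14286 = 316.857

316.857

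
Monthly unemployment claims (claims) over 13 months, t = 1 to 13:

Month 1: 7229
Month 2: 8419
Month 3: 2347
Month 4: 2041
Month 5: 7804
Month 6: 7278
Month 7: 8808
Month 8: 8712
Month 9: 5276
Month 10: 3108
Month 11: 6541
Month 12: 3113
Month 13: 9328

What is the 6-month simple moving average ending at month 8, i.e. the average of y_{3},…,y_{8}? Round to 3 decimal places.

Sum of periods 3–8: 2347 + 2041 + 7804 + 7278 + 8808 + 8712 = 36990
Divide by 6: 36990 / 6 = 6165.000

6165.000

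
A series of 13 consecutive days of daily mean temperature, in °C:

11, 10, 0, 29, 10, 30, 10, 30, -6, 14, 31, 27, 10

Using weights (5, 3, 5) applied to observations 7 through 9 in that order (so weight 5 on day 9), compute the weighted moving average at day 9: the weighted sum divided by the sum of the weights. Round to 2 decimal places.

8.46

Weighted sum: 5·10 + 3·30 + 5·-6 = 50 + 90 + -30 = 110
Weight total: 5 + 3 + 5 = 13
WMA = 110 / 13 = 8.46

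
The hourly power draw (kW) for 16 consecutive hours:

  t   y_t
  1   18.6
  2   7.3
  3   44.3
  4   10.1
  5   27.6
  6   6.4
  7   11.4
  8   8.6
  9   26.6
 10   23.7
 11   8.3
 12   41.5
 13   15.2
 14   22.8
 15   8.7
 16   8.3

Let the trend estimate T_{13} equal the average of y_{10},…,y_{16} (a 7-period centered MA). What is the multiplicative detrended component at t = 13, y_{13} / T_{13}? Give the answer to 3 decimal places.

Trend T_13 = (23.7 + 8.3 + 41.5 + 15.2 + 22.8 + 8.7 + 8.3) / 7 = 128.5/7 = 18.35714
Ratio to trend: 15.2 / 18.35714 = 0.828

0.828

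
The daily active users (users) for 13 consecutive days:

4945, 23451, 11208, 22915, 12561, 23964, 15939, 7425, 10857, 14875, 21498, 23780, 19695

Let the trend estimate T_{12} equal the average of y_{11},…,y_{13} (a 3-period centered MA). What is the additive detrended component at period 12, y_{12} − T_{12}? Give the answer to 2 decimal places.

Trend T_12 = (21498 + 23780 + 19695) / 3 = 64973/3 = 21657.6667
Detrended value: 23780 − 21657.6667 = 2122.33

2122.33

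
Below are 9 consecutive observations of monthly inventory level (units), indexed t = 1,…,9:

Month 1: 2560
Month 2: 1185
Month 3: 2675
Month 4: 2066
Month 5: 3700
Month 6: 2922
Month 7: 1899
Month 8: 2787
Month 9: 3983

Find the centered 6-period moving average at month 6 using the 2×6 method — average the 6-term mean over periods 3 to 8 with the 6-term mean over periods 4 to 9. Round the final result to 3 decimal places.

2783.833

Sum over 3–8: 2675 + 2066 + 3700 + 2922 + 1899 + 2787 = 16049
Sum over 4–9: 2066 + 3700 + 2922 + 1899 + 2787 + 3983 = 17357
CMA at t=6 = (16049 + 17357) / (2·6) = 33406 / 12 = 2783.833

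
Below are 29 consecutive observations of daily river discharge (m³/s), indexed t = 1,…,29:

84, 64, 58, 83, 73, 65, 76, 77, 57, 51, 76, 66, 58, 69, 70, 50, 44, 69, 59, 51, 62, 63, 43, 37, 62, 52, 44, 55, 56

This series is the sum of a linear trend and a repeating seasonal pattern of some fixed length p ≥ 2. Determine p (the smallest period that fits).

First differences y_{t+1} − y_t: -20, -6, 25, -10, -8, 11, 1, -20, -6, 25, -10, -8, 11, 1, -20, -6, …
The difference pattern repeats every 7 terms and not for any smaller step, so p = 7.

7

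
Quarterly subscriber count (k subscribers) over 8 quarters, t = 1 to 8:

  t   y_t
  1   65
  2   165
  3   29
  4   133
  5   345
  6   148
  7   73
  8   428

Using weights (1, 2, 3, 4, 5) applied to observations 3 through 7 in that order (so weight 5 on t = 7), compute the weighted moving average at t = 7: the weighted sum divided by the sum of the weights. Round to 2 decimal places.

152.47

Weighted sum: 1·29 + 2·133 + 3·345 + 4·148 + 5·73 = 29 + 266 + 1035 + 592 + 365 = 2287
Weight total: 1 + 2 + 3 + 4 + 5 = 15
WMA = 2287 / 15 = 152.47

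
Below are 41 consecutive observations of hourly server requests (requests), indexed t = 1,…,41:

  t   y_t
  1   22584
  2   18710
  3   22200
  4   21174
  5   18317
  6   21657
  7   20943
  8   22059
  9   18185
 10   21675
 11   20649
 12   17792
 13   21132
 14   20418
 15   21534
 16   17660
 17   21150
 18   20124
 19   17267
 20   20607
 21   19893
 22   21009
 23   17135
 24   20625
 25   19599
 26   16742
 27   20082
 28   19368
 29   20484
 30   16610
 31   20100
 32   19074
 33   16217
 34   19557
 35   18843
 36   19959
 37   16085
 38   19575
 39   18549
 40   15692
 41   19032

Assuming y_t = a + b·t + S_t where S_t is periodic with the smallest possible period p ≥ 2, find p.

7

First differences y_{t+1} − y_t: -3874, 3490, -1026, -2857, 3340, -714, 1116, -3874, 3490, -1026, -2857, 3340, -714, 1116, -3874, 3490, …
The difference pattern repeats every 7 terms and not for any smaller step, so p = 7.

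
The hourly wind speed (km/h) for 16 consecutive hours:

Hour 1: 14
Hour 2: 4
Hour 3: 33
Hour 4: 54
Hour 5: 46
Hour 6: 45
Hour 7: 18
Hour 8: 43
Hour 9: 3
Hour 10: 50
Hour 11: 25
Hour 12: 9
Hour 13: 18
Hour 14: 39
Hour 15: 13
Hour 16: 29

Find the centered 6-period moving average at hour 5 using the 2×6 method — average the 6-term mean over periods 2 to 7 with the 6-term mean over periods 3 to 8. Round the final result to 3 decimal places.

Sum over 2–7: 4 + 33 + 54 + 46 + 45 + 18 = 200
Sum over 3–8: 33 + 54 + 46 + 45 + 18 + 43 = 239
CMA at t=5 = (200 + 239) / (2·6) = 439 / 12 = 36.583

36.583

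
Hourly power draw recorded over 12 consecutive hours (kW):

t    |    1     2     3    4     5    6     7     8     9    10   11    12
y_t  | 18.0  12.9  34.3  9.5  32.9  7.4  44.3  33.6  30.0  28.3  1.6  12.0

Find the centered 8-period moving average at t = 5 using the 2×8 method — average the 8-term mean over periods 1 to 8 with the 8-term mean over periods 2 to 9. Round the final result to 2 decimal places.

Sum over 1–8: 18.0 + 12.9 + 34.3 + 9.5 + 32.9 + 7.4 + 44.3 + 33.6 = 192.9
Sum over 2–9: 12.9 + 34.3 + 9.5 + 32.9 + 7.4 + 44.3 + 33.6 + 30.0 = 204.9
CMA at t=5 = (192.9 + 204.9) / (2·8) = 397.8 / 16 = 24.86

24.86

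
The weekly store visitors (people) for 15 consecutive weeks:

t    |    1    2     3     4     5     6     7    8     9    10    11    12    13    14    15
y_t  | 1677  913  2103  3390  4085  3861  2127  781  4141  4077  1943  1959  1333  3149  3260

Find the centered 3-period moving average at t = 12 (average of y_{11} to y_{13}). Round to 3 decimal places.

Sum of periods 11–13: 1943 + 1959 + 1333 = 5235
Divide by 3: 5235 / 3 = 1745.000

1745.000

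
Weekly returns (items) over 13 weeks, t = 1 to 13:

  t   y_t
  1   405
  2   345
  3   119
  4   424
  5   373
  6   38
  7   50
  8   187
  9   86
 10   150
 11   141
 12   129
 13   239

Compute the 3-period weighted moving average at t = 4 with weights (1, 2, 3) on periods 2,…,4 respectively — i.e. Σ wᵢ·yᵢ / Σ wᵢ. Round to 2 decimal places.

309.17

Weighted sum: 1·345 + 2·119 + 3·424 = 345 + 238 + 1272 = 1855
Weight total: 1 + 2 + 3 = 6
WMA = 1855 / 6 = 309.17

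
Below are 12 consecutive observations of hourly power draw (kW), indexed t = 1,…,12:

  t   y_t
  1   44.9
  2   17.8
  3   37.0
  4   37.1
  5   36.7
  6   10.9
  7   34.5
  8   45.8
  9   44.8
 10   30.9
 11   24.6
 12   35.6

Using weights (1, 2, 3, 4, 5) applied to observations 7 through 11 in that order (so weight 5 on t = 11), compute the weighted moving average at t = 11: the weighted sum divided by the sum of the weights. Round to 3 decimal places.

Weighted sum: 1·34.5 + 2·45.8 + 3·44.8 + 4·30.9 + 5·24.6 = 34.5 + 91.6 + 134.4 + 123.6 + 123.0 = 507.1
Weight total: 1 + 2 + 3 + 4 + 5 = 15
WMA = 507.1 / 15 = 33.807

33.807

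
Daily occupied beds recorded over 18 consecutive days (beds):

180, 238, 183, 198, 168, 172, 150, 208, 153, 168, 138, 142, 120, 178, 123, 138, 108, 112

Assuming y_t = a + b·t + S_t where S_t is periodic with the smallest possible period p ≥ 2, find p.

6

First differences y_{t+1} − y_t: 58, -55, 15, -30, 4, -22, 58, -55, 15, -30, 4, -22, 58, -55, …
The difference pattern repeats every 6 terms and not for any smaller step, so p = 6.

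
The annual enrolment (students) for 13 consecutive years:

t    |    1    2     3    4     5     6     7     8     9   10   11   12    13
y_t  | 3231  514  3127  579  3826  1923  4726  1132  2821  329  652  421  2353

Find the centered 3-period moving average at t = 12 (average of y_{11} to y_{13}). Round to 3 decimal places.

Sum of periods 11–13: 652 + 421 + 2353 = 3426
Divide by 3: 3426 / 3 = 1142.000

1142.000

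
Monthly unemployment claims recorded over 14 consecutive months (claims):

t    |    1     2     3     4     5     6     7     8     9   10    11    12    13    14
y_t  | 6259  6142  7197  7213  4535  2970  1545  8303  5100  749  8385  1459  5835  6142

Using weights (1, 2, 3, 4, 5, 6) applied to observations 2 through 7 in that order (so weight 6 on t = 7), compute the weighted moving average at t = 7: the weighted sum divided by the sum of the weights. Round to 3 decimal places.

4020.714

Weighted sum: 1·6142 + 2·7197 + 3·7213 + 4·4535 + 5·2970 + 6·1545 = 6142 + 14394 + 21639 + 18140 + 14850 + 9270 = 84435
Weight total: 1 + 2 + 3 + 4 + 5 + 6 = 21
WMA = 84435 / 21 = 4020.714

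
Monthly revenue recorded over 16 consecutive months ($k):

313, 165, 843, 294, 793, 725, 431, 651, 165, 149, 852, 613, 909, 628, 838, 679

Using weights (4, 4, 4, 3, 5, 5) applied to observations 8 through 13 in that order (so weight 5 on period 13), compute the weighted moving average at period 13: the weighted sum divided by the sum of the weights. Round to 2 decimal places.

561.04

Weighted sum: 4·651 + 4·165 + 4·149 + 3·852 + 5·613 + 5·909 = 2604 + 660 + 596 + 2556 + 3065 + 4545 = 14026
Weight total: 4 + 4 + 4 + 3 + 5 + 5 = 25
WMA = 14026 / 25 = 561.04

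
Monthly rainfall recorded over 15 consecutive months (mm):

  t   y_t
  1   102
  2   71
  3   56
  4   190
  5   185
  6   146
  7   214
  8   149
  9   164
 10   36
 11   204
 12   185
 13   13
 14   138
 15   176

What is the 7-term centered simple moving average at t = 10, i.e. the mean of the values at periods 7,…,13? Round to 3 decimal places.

Sum of periods 7–13: 214 + 149 + 164 + 36 + 204 + 185 + 13 = 965
Divide by 7: 965 / 7 = 137.857

137.857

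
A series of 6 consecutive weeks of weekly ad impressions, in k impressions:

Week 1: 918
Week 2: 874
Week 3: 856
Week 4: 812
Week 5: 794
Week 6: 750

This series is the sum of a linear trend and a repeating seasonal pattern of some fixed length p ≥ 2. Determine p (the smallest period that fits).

2

First differences y_{t+1} − y_t: -44, -18, -44, -18, -44, …
The difference pattern repeats every 2 terms and not for any smaller step, so p = 2.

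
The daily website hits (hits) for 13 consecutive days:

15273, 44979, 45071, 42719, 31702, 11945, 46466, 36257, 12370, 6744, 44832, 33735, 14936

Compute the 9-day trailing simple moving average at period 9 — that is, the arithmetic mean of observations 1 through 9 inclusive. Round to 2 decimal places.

31864.67

Sum of periods 1–9: 15273 + 44979 + 45071 + 42719 + 31702 + 11945 + 46466 + 36257 + 12370 = 286782
Divide by 9: 286782 / 9 = 31864.67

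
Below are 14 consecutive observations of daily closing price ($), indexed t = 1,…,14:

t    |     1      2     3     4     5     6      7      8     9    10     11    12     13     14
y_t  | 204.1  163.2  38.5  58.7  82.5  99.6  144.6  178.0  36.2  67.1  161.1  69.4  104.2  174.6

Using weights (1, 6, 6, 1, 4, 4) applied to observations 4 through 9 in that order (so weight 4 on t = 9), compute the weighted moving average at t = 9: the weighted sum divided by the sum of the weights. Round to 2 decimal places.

97.85

Weighted sum: 1·58.7 + 6·82.5 + 6·99.6 + 1·144.6 + 4·178.0 + 4·36.2 = 58.7 + 495.0 + 597.6 + 144.6 + 712.0 + 144.8 = 2152.7
Weight total: 1 + 6 + 6 + 1 + 4 + 4 = 22
WMA = 2152.7 / 22 = 97.85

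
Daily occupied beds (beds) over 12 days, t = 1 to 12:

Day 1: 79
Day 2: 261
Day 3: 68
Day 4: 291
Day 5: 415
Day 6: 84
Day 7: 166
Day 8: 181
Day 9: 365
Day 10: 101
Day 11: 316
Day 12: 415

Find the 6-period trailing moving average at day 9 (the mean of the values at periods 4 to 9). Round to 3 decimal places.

250.333

Sum of periods 4–9: 291 + 415 + 84 + 166 + 181 + 365 = 1502
Divide by 6: 1502 / 6 = 250.333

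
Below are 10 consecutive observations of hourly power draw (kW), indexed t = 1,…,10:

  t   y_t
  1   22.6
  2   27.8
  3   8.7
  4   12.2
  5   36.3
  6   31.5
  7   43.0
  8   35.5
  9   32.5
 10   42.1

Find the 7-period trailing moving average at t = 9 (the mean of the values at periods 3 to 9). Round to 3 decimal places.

28.529

Sum of periods 3–9: 8.7 + 12.2 + 36.3 + 31.5 + 43.0 + 35.5 + 32.5 = 199.7
Divide by 7: 199.7 / 7 = 28.529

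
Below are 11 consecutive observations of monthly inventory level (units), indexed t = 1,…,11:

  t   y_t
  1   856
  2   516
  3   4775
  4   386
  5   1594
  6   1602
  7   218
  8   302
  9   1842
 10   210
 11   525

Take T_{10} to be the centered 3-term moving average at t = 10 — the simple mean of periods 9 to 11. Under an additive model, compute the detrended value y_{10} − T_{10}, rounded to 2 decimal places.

-649.00

Trend T_10 = (1842 + 210 + 525) / 3 = 2577/3 = 859.0000
Detrended value: 210 − 859.0000 = -649.00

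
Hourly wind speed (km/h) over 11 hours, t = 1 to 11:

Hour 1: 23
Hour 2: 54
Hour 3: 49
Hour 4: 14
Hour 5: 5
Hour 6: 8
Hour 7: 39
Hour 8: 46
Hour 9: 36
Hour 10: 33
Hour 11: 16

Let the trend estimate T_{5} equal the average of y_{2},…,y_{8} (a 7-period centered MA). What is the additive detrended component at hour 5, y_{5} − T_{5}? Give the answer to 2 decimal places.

Trend T_5 = (54 + 49 + 14 + 5 + 8 + 39 + 46) / 7 = 215/7 = 30.7143
Detrended value: 5 − 30.7143 = -25.71

-25.71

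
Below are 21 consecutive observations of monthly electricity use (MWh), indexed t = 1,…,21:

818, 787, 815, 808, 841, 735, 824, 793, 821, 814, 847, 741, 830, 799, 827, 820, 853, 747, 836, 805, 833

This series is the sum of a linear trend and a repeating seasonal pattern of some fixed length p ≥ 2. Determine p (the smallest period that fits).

6

First differences y_{t+1} − y_t: -31, 28, -7, 33, -106, 89, -31, 28, -7, 33, -106, 89, -31, 28, …
The difference pattern repeats every 6 terms and not for any smaller step, so p = 6.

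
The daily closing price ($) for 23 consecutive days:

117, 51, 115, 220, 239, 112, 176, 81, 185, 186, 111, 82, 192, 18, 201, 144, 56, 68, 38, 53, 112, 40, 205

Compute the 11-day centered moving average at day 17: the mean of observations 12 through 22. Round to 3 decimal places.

91.273

Sum of periods 12–22: 82 + 192 + 18 + 201 + 144 + 56 + 68 + 38 + 53 + 112 + 40 = 1004
Divide by 11: 1004 / 11 = 91.273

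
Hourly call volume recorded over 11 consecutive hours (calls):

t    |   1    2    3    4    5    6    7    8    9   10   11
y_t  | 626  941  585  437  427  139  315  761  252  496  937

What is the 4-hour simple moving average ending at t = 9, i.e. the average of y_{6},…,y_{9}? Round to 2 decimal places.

Sum of periods 6–9: 139 + 315 + 761 + 252 = 1467
Divide by 4: 1467 / 4 = 366.75

366.75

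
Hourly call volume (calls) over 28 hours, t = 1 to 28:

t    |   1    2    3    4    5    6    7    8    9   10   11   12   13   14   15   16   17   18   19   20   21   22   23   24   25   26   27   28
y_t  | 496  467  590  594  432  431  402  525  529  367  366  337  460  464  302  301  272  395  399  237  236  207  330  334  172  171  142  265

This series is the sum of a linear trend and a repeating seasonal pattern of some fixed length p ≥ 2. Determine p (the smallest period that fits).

First differences y_{t+1} − y_t: -29, 123, 4, -162, -1, -29, 123, 4, -162, -1, -29, 123, …
The difference pattern repeats every 5 terms and not for any smaller step, so p = 5.

5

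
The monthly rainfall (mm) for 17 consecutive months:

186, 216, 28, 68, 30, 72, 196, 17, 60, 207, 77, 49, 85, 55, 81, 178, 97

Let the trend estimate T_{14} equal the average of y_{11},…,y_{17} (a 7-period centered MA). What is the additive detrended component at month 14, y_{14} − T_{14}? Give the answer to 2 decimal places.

-33.86

Trend T_14 = (77 + 49 + 85 + 55 + 81 + 178 + 97) / 7 = 622/7 = 88.8571
Detrended value: 55 − 88.8571 = -33.86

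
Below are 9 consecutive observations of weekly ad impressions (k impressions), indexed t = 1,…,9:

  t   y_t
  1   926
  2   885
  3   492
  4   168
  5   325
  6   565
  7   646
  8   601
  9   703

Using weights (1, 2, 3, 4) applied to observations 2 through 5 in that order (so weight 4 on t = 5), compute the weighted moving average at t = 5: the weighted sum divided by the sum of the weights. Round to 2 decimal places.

Weighted sum: 1·885 + 2·492 + 3·168 + 4·325 = 885 + 984 + 504 + 1300 = 3673
Weight total: 1 + 2 + 3 + 4 = 10
WMA = 3673 / 10 = 367.30

367.30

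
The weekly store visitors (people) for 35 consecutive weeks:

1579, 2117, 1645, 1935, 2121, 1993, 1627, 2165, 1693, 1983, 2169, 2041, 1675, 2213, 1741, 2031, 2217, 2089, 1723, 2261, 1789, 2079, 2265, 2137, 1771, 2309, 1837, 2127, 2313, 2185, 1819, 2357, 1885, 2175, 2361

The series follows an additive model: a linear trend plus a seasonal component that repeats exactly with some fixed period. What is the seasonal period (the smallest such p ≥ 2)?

6

First differences y_{t+1} − y_t: 538, -472, 290, 186, -128, -366, 538, -472, 290, 186, -128, -366, 538, -472, …
The difference pattern repeats every 6 terms and not for any smaller step, so p = 6.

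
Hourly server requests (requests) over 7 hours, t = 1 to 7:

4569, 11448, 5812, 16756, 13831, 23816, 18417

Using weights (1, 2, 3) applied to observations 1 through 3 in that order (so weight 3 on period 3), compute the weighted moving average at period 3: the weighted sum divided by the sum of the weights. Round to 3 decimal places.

7483.500

Weighted sum: 1·4569 + 2·11448 + 3·5812 = 4569 + 22896 + 17436 = 44901
Weight total: 1 + 2 + 3 = 6
WMA = 44901 / 6 = 7483.500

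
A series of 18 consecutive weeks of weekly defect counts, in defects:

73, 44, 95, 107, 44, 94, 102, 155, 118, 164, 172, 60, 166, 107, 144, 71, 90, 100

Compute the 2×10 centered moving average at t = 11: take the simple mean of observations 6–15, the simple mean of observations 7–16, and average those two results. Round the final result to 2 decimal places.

127.05

Sum over 6–15: 94 + 102 + 155 + 118 + 164 + 172 + 60 + 166 + 107 + 144 = 1282
Sum over 7–16: 102 + 155 + 118 + 164 + 172 + 60 + 166 + 107 + 144 + 71 = 1259
CMA at t=11 = (1282 + 1259) / (2·10) = 2541 / 20 = 127.05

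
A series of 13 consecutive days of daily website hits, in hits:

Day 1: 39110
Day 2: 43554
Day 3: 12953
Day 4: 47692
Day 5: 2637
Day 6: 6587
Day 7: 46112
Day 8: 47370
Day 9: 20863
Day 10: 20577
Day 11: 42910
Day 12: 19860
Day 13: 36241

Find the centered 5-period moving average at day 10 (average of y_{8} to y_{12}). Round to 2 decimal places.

Sum of periods 8–12: 47370 + 20863 + 20577 + 42910 + 19860 = 151580
Divide by 5: 151580 / 5 = 30316.00

30316.00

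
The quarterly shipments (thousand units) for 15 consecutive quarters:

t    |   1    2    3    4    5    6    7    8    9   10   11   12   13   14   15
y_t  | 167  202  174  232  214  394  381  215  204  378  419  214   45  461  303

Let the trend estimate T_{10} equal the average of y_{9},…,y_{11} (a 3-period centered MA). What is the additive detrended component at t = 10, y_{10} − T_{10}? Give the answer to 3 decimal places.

Trend T_10 = (204 + 378 + 419) / 3 = 1001/3 = 333.66667
Detrended value: 378 − 333.66667 = 44.333

44.333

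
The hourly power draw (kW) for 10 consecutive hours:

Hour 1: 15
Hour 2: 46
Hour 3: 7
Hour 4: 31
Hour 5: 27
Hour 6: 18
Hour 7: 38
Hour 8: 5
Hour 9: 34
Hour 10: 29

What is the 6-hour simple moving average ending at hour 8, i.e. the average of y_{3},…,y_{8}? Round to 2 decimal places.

21.00

Sum of periods 3–8: 7 + 31 + 27 + 18 + 38 + 5 = 126
Divide by 6: 126 / 6 = 21.00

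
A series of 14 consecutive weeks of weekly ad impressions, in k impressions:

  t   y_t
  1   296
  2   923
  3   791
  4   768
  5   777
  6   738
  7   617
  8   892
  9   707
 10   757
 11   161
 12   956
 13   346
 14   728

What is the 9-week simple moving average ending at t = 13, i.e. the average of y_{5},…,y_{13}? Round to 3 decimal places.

Sum of periods 5–13: 777 + 738 + 617 + 892 + 707 + 757 + 161 + 956 + 346 = 5951
Divide by 9: 5951 / 9 = 661.222

661.222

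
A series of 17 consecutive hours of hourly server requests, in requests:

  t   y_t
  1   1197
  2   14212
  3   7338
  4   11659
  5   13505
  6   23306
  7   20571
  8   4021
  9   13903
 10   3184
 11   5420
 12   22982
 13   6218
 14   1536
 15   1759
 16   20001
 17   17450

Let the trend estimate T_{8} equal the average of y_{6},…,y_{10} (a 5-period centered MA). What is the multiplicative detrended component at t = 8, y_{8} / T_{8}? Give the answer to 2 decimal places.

0.31

Trend T_8 = (23306 + 20571 + 4021 + 13903 + 3184) / 5 = 64985/5 = 12997.0000
Ratio to trend: 4021 / 12997.0000 = 0.31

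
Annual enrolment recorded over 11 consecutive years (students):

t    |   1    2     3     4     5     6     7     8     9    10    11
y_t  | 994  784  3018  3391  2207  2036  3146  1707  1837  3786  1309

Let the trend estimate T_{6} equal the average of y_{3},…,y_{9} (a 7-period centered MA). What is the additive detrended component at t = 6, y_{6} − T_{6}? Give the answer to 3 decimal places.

-441.429

Trend T_6 = (3018 + 3391 + 2207 + 2036 + 3146 + 1707 + 1837) / 7 = 17342/7 = 2477.42857
Detrended value: 2036 − 2477.42857 = -441.429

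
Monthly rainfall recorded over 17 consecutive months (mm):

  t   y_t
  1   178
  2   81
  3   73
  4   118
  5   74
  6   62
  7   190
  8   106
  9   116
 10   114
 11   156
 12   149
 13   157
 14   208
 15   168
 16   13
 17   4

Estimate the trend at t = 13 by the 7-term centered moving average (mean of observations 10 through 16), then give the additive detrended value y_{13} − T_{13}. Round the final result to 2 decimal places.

Trend T_13 = (114 + 156 + 149 + 157 + 208 + 168 + 13) / 7 = 965/7 = 137.8571
Detrended value: 157 − 137.8571 = 19.14

19.14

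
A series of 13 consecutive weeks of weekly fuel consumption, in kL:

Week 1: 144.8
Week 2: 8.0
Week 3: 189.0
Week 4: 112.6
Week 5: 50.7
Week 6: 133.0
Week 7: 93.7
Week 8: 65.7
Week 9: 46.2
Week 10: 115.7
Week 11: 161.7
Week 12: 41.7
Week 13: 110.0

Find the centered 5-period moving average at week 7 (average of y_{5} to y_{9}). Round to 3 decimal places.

Sum of periods 5–9: 50.7 + 133.0 + 93.7 + 65.7 + 46.2 = 389.3
Divide by 5: 389.3 / 5 = 77.860

77.860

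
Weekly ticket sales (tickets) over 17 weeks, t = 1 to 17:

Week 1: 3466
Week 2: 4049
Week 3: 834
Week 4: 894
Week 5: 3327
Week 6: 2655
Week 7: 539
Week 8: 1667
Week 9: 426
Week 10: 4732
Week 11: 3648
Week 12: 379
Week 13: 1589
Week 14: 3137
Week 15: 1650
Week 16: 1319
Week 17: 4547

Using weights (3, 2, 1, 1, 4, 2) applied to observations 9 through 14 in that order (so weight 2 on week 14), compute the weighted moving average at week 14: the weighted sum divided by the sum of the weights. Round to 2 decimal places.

Weighted sum: 3·426 + 2·4732 + 1·3648 + 1·379 + 4·1589 + 2·3137 = 1278 + 9464 + 3648 + 379 + 6356 + 6274 = 27399
Weight total: 3 + 2 + 1 + 1 + 4 + 2 = 13
WMA = 27399 / 13 = 2107.62

2107.62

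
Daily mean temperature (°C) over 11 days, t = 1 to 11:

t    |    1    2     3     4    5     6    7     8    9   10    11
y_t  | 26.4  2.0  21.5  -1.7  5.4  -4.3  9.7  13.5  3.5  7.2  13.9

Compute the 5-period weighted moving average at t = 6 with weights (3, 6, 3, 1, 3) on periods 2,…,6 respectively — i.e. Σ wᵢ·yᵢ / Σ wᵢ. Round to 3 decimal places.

7.650

Weighted sum: 3·2.0 + 6·21.5 + 3·-1.7 + 1·5.4 + 3·-4.3 = 6.0 + 129.0 + -5.1 + 5.4 + -12.9 = 122.4
Weight total: 3 + 6 + 3 + 1 + 3 = 16
WMA = 122.4 / 16 = 7.650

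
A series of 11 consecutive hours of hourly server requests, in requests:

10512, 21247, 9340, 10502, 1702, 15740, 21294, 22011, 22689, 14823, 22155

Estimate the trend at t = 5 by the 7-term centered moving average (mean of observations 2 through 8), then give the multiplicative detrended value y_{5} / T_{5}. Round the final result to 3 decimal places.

0.117

Trend T_5 = (21247 + 9340 + 10502 + 1702 + 15740 + 21294 + 22011) / 7 = 101836/7 = 14548.00000
Ratio to trend: 1702 / 14548.00000 = 0.117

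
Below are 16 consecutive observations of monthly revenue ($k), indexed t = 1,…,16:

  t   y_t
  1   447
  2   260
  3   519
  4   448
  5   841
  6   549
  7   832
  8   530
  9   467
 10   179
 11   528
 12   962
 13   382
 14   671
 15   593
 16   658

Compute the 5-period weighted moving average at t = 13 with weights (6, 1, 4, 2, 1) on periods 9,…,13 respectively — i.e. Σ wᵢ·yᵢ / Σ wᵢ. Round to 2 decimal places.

528.50

Weighted sum: 6·467 + 1·179 + 4·528 + 2·962 + 1·382 = 2802 + 179 + 2112 + 1924 + 382 = 7399
Weight total: 6 + 1 + 4 + 2 + 1 = 14
WMA = 7399 / 14 = 528.50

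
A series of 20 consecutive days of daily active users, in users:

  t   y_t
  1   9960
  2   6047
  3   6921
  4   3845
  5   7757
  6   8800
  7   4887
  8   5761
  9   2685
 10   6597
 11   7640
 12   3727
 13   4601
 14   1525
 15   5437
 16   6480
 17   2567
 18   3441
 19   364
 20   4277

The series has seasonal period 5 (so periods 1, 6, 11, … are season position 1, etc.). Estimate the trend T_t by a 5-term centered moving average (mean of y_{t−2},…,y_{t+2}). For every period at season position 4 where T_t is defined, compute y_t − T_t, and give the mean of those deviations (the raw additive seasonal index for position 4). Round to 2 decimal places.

-2829.00

Season position 4 occurs at t = 4, 9, 14 (where T_t is defined).
t=4: T_4 = 6674.0000; y_4 − T_4 = 3845 − 6674.0000 = -2829.0000
t=9: T_9 = 5514.0000; y_9 − T_9 = 2685 − 5514.0000 = -2829.0000
t=14: T_14 = 4354.0000; y_14 − T_14 = 1525 − 4354.0000 = -2829.0000
Mean deviation: (-2829.0000 + -2829.0000 + -2829.0000) / 3 = -2829.00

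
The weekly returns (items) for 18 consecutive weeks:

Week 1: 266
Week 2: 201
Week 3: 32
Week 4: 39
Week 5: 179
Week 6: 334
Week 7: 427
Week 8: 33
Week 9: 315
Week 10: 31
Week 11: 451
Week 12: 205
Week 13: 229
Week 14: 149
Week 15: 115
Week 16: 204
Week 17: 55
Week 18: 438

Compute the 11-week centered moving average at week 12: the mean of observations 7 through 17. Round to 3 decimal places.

201.273

Sum of periods 7–17: 427 + 33 + 315 + 31 + 451 + 205 + 229 + 149 + 115 + 204 + 55 = 2214
Divide by 11: 2214 / 11 = 201.273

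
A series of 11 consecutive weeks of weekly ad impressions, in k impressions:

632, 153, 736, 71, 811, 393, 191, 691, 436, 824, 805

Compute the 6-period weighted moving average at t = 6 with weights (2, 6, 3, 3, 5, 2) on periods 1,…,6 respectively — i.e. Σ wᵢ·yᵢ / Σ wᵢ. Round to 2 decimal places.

Weighted sum: 2·632 + 6·153 + 3·736 + 3·71 + 5·811 + 2·393 = 1264 + 918 + 2208 + 213 + 4055 + 786 = 9444
Weight total: 2 + 6 + 3 + 3 + 5 + 2 = 21
WMA = 9444 / 21 = 449.71

449.71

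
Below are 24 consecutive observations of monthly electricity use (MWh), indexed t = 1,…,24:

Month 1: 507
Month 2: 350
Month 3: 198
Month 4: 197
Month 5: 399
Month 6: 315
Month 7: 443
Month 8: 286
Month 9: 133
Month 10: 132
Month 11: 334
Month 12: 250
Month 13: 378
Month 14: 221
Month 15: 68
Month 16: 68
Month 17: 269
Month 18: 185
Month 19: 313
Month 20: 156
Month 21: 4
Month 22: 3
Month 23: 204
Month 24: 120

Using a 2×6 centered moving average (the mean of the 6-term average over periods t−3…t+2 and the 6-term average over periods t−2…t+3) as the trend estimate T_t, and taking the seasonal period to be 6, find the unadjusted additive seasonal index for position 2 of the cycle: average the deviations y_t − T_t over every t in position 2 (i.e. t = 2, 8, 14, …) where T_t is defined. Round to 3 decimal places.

6.583

Season position 2 occurs at t = 8, 14, 20 (where T_t is defined).
t=8: T_8 = 279.25000; y_8 − T_8 = 286 − 279.25000 = 6.75000
t=14: T_14 = 214.41667; y_14 − T_14 = 221 − 214.41667 = 6.58333
t=20: T_20 = 149.58333; y_20 − T_20 = 156 − 149.58333 = 6.41667
Mean deviation: (6.75000 + 6.58333 + 6.41667) / 3 = 6.583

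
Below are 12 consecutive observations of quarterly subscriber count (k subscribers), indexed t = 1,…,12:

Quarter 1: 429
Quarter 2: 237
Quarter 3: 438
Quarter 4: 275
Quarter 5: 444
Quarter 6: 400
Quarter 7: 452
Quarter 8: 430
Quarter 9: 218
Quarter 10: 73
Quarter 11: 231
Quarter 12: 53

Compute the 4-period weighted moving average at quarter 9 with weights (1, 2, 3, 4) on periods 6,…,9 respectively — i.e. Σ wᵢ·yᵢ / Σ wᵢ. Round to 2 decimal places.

Weighted sum: 1·400 + 2·452 + 3·430 + 4·218 = 400 + 904 + 1290 + 872 = 3466
Weight total: 1 + 2 + 3 + 4 = 10
WMA = 3466 / 10 = 346.60

346.60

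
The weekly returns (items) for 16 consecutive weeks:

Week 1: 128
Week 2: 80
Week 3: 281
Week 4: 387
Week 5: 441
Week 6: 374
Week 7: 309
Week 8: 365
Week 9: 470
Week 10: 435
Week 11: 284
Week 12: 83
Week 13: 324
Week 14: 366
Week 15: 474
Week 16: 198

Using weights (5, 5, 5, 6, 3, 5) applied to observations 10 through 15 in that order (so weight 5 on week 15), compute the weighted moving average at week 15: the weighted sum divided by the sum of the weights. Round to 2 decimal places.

Weighted sum: 5·435 + 5·284 + 5·83 + 6·324 + 3·366 + 5·474 = 2175 + 1420 + 415 + 1944 + 1098 + 2370 = 9422
Weight total: 5 + 5 + 5 + 6 + 3 + 5 = 29
WMA = 9422 / 29 = 324.90

324.90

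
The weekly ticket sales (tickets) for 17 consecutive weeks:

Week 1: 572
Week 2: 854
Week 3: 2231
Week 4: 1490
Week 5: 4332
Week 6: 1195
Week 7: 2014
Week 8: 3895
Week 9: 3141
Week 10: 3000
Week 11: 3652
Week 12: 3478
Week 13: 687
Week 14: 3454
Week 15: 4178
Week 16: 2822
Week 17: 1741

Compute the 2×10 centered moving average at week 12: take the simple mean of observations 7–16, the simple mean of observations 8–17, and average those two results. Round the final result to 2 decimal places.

3018.45

Sum over 7–16: 2014 + 3895 + 3141 + 3000 + 3652 + 3478 + 687 + 3454 + 4178 + 2822 = 30321
Sum over 8–17: 3895 + 3141 + 3000 + 3652 + 3478 + 687 + 3454 + 4178 + 2822 + 1741 = 30048
CMA at t=12 = (30321 + 30048) / (2·10) = 60369 / 20 = 3018.45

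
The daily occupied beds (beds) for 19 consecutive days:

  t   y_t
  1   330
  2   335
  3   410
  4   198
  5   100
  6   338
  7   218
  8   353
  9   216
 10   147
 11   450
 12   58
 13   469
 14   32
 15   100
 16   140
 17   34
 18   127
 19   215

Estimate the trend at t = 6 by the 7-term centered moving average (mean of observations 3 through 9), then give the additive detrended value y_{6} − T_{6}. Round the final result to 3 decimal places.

76.143

Trend T_6 = (410 + 198 + 100 + 338 + 218 + 353 + 216) / 7 = 1833/7 = 261.85714
Detrended value: 338 − 261.85714 = 76.143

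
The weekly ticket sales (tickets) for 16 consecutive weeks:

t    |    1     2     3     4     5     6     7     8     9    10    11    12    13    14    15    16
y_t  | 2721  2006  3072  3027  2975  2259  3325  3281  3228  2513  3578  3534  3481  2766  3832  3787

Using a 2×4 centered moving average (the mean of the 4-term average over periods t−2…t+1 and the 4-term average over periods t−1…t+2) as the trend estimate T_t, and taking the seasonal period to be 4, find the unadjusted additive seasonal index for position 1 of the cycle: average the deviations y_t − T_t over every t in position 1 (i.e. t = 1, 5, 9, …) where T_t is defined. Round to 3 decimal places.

109.750

Season position 1 occurs at t = 5, 9, 13 (where T_t is defined).
t=5: T_5 = 2864.87500; y_5 − T_5 = 2975 − 2864.87500 = 110.12500
t=9: T_9 = 3118.37500; y_9 − T_9 = 3228 − 3118.37500 = 109.62500
t=13: T_13 = 3371.50000; y_13 − T_13 = 3481 − 3371.50000 = 109.50000
Mean deviation: (110.12500 + 109.62500 + 109.50000) / 3 = 109.750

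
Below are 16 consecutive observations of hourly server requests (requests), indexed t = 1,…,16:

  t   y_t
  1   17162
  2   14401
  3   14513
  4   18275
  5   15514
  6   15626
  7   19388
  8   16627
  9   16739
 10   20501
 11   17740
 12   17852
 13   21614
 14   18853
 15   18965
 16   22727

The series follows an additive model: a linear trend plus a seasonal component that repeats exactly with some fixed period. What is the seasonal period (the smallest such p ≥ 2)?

First differences y_{t+1} − y_t: -2761, 112, 3762, -2761, 112, 3762, -2761, 112, …
The difference pattern repeats every 3 terms and not for any smaller step, so p = 3.

3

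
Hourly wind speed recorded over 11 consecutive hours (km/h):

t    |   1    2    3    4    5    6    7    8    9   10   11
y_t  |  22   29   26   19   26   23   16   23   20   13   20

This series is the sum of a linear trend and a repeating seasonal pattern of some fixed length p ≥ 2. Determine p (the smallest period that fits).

3

First differences y_{t+1} − y_t: 7, -3, -7, 7, -3, -7, 7, -3, …
The difference pattern repeats every 3 terms and not for any smaller step, so p = 3.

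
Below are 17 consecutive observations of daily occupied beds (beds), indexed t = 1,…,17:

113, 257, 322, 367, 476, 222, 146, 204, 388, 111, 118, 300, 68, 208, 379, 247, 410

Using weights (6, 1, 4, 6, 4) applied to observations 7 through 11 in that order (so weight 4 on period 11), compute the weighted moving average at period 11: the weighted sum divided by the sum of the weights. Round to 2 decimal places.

179.52

Weighted sum: 6·146 + 1·204 + 4·388 + 6·111 + 4·118 = 876 + 204 + 1552 + 666 + 472 = 3770
Weight total: 6 + 1 + 4 + 6 + 4 = 21
WMA = 3770 / 21 = 179.52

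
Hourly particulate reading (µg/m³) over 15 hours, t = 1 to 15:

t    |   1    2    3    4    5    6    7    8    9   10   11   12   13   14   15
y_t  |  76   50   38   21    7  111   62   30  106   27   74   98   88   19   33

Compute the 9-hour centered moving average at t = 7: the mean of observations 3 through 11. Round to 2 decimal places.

52.89

Sum of periods 3–11: 38 + 21 + 7 + 111 + 62 + 30 + 106 + 27 + 74 = 476
Divide by 9: 476 / 9 = 52.89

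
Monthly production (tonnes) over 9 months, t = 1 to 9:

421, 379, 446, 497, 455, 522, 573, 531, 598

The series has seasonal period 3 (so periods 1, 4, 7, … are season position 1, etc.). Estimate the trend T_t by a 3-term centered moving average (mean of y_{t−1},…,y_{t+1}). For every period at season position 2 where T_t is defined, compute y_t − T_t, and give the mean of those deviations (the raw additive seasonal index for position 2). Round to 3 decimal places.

-36.333

Season position 2 occurs at t = 2, 5, 8 (where T_t is defined).
t=2: T_2 = 415.33333; y_2 − T_2 = 379 − 415.33333 = -36.33333
t=5: T_5 = 491.33333; y_5 − T_5 = 455 − 491.33333 = -36.33333
t=8: T_8 = 567.33333; y_8 − T_8 = 531 − 567.33333 = -36.33333
Mean deviation: (-36.33333 + -36.33333 + -36.33333) / 3 = -36.333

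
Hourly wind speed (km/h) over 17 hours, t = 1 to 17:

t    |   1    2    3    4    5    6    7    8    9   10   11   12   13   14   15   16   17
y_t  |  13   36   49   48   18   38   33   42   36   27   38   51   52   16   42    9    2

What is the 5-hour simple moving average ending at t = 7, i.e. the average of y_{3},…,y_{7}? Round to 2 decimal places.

Sum of periods 3–7: 49 + 48 + 18 + 38 + 33 = 186
Divide by 5: 186 / 5 = 37.20

37.20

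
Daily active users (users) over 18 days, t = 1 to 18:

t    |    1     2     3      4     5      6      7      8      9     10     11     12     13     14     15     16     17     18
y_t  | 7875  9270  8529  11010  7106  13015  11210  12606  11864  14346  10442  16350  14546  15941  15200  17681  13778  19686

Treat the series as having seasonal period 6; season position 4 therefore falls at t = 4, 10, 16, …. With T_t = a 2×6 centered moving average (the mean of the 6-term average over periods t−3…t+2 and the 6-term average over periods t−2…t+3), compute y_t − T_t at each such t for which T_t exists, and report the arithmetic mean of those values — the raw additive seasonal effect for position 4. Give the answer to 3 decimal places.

Season position 4 occurs at t = 4, 10 (where T_t is defined).
t=4: T_4 = 9745.41667; y_4 − T_4 = 11010 − 9745.41667 = 1264.58333
t=10: T_10 = 13081.00000; y_10 − T_10 = 14346 − 13081.00000 = 1265.00000
Mean deviation: (1264.58333 + 1265.00000) / 2 = 1264.792

1264.792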